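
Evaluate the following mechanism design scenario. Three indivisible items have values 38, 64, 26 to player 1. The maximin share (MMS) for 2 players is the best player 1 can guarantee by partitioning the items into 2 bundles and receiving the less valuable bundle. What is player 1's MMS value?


Step 1: Item values = 38, 64, 26
Step 2: Enumerate all 2-bundle partitions and take the smaller bundle:
  Partition 1: {38} vs {64,26} -> bundles 38, 90; min = 38
  Partition 2: {64} vs {38,26} -> bundles 64, 64; min = 64
  Partition 3: {26} vs {38,64} -> bundles 26, 102; min = 26
Step 3: MMS = max(38, 64, 26) = 64

64


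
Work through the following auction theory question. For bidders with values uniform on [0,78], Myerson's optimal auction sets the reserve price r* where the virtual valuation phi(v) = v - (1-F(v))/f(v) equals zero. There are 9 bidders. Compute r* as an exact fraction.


Step 1: For U[0,78], F(v) = v/78 and f(v) = 1/78
Step 2: phi(v) = v - (1 - v/78)/(1/78) = v - (78 - v) = 2v - 78
Step 3: Set phi(r*) = 0: 2r* - 78 = 0
Step 4: r* = 78/2 = 39 (the number of bidders n = 9 does not enter)

39


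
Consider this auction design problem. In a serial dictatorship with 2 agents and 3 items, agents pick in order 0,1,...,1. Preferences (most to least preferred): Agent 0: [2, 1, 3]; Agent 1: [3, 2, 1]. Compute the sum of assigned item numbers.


Step 1: Agent 0 picks item 2
Step 2: Agent 1 picks item 3
Step 3: Sum = 2 + 3 = 5

5


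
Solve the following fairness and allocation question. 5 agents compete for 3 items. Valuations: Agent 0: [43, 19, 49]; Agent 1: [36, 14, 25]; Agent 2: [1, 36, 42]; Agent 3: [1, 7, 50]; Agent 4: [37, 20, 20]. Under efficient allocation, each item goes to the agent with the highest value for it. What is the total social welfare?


Step 1: For each item, find the maximum value among all agents.
Step 2: Item 0 -> Agent 0 (value 43)
Step 3: Item 1 -> Agent 2 (value 36)
Step 4: Item 2 -> Agent 3 (value 50)
Step 5: Total welfare = 43 + 36 + 50 = 129

129


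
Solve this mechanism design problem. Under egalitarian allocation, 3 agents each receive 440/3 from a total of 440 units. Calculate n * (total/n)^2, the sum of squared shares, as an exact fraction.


Step 1: Each agent's share = 440/3
Step 2: Square of each share = (440/3)^2 = 193600/9
Step 3: Sum of squares = 3 * 193600/9 = 193600/3

193600/3


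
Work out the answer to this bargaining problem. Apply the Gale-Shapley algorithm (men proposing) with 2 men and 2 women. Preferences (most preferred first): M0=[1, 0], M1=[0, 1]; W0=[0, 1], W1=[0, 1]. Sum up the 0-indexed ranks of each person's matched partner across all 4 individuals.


Step 1: Run Gale-Shapley (men propose, women hold best offer):
  M0 proposes to W1; she accepts
  M1 proposes to W0; she accepts
Step 2: Final matching: W0-M1, W1-M0
Step 3: 0-indexed ranks (man's rank of his match, then woman's): 0 + 1 + 0 + 0
Step 4: Total rank sum = 1

1


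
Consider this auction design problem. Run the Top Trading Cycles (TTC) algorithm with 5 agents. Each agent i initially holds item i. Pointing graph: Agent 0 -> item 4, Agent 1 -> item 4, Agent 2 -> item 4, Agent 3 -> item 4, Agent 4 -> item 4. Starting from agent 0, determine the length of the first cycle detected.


Step 1: Trace the pointer graph from agent 0: 0 -> 4 -> 4
Step 2: A cycle is detected when we revisit agent 4
Step 3: The cycle is: 4 -> 4
Step 4: Cycle length = 1

1


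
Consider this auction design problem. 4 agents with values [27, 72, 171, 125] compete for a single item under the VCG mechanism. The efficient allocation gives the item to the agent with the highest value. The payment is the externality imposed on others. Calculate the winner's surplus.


Step 1: The winner is the agent with the highest value: agent 2 with value 171
Step 2: Values of other agents: [27, 72, 125]
Step 3: VCG payment = max of others' values = 125
Step 4: Surplus = 171 - 125 = 46

46


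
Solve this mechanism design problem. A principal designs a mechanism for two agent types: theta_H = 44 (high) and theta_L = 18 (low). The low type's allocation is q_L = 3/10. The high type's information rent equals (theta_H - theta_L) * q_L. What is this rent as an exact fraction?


Step 1: theta_H - theta_L = 44 - 18 = 26
Step 2: Information rent = (theta_H - theta_L) * q_L
Step 3: = 26 * 3/10
Step 4: = 39/5

39/5


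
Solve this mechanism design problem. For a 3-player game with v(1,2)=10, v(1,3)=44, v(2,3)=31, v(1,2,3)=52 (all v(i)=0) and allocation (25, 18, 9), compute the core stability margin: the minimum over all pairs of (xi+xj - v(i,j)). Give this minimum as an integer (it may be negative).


Step 1: Slack for coalition (1,2): x1+x2 - v12 = 43 - 10 = 33
Step 2: Slack for coalition (1,3): x1+x3 - v13 = 34 - 44 = -10
Step 3: Slack for coalition (2,3): x2+x3 - v23 = 27 - 31 = -4
Step 4: Minimum slack = min(33, -10, -4) = -10, attained by (1,3); coalition (1,3) can block (slack < 0), so the allocation is not in the core

-10


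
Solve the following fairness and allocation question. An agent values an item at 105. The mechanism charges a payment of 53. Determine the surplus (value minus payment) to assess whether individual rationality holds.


Step 1: Surplus = value - payment = 105 - 53 = 52
Step 2: IR is satisfied (surplus >= 0)

52


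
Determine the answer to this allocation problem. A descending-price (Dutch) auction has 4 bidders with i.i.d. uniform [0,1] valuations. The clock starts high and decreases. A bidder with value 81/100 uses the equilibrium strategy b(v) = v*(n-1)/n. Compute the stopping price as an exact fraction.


Step 1: Dutch auctions are strategically equivalent to first-price auctions
Step 2: The equilibrium bid is b(v) = v*(n-1)/n
Step 3: b = 81/100 * 3/4
Step 4: b = 243/400

243/400


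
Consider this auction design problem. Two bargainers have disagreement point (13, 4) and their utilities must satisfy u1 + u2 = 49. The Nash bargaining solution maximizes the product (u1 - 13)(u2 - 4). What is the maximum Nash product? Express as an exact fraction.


Step 1: The Nash solution splits surplus symmetrically above the disagreement point
Step 2: u1 = (total + d1 - d2)/2 = (49 + 13 - 4)/2 = 29
Step 3: u2 = (total - d1 + d2)/2 = (49 - 13 + 4)/2 = 20
Step 4: Nash product = (29 - 13) * (20 - 4)
Step 5: = 16 * 16 = 256

256


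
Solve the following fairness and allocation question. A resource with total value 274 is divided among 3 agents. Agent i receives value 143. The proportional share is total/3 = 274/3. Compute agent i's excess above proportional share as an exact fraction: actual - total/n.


Step 1: Proportional share = 274/3
Step 2: Agent's actual allocation = 143
Step 3: Excess = 143 - 274/3 = 155/3

155/3


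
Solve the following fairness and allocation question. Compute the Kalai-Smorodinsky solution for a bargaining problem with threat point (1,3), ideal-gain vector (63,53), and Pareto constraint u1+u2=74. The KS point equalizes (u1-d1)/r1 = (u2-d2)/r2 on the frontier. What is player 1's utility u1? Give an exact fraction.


Step 1: At the KS point, (u1-d1)/r1 = (u2-d2)/r2 = t and u1+u2 = 74
Step 2: u1 = d1 + r1*t and u2 = d2 + r2*t, so (d1 + r1*t) + (d2 + r2*t) = 74
Step 3: t = (74 - 1 - 3)/(63 + 53) = 70/116 = 35/58
Step 4: u1 = d1 + r1*t = 1 + 63 * 35/58 = 2263/58
Step 5: (Check: u2 = d2 + r2*t = 2029/58; u1+u2 = 2263/58 + 2029/58 = 74, on the frontier.)

2263/58


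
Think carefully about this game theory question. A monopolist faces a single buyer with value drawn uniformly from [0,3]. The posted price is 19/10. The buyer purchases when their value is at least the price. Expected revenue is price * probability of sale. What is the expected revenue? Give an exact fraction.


Step 1: Posted price r = 19/10, value support [0,3]
Step 2: P(v >= r) = (3 - 19/10)/3 = 11/30
Step 3: Expected revenue = r * P(v >= r) = 19/10 * 11/30
Step 4: Revenue = 209/300

209/300


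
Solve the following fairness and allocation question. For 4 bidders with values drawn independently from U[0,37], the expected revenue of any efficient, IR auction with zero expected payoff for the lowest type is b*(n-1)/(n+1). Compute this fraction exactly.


Step 1: By Revenue Equivalence, expected revenue = b*(n-1)/(n+1)
Step 2: Substituting n = 4, b = 37
Step 3: Revenue = 37*(4-1)/(4+1) = 37*3/5
Step 4: Revenue = 111/5

111/5


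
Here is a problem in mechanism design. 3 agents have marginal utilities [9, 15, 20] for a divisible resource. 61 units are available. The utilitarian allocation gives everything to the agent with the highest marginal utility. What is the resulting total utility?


Step 1: The marginal utilities are [9, 15, 20]
Step 2: The highest marginal utility is 20
Step 3: All 61 units go to that agent
Step 4: Total utility = 20 * 61 = 1220

1220


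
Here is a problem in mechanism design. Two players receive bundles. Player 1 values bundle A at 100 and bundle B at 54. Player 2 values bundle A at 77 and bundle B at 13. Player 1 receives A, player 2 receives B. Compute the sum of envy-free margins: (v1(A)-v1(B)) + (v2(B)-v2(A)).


Step 1: Player 1's margin = v1(A) - v1(B) = 100 - 54 = 46
Step 2: Player 2's margin = v2(B) - v2(A) = 13 - 77 = -64
Step 3: Total margin = 46 + -64 = -18

-18


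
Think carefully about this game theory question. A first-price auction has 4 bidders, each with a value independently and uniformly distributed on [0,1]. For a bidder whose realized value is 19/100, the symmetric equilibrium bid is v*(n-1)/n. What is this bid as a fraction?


Step 1: The symmetric BNE bidding function is b(v) = v * (n-1) / n
Step 2: Substitute v = 19/100 and n = 4
Step 3: b = 19/100 * 3/4
Step 4: b = 57/400

57/400


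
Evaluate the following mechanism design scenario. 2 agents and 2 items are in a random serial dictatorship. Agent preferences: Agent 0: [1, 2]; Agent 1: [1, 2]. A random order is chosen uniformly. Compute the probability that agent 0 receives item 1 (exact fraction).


Step 1: Agent 0 wants item 1
Step 2: There are 2 possible orderings of agents
Step 3: In 1 orderings, agent 0 gets item 1
Step 4: Probability = 1/2

1/2


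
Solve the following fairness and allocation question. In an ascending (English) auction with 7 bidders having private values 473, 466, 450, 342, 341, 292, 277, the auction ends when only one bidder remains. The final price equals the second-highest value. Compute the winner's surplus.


Step 1: Identify the highest value: 473
Step 2: Identify the second-highest value: 466
Step 3: The final price = second-highest value = 466
Step 4: Surplus = 473 - 466 = 7

7


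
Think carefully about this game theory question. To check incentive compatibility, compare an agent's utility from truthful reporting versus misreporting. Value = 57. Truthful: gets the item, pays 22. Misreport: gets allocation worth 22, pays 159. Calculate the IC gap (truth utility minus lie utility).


Step 1: U(truth) = value - payment = 57 - 22 = 35
Step 2: U(lie) = allocation - payment = 22 - 159 = -137
Step 3: IC gap = 35 - (-137) = 172

172


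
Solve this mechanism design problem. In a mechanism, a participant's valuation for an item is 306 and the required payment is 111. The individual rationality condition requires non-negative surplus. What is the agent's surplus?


Step 1: Surplus = value - payment = 306 - 111 = 195
Step 2: IR is satisfied (surplus >= 0)

195


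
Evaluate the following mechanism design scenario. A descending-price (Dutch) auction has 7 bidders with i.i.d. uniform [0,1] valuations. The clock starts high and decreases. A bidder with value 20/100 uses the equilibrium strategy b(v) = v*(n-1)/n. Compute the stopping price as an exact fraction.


Step 1: Dutch auctions are strategically equivalent to first-price auctions
Step 2: The equilibrium bid is b(v) = v*(n-1)/n
Step 3: b = 1/5 * 6/7
Step 4: b = 6/35

6/35


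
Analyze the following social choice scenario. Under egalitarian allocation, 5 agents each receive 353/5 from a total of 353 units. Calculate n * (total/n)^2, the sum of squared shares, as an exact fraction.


Step 1: Each agent's share = 353/5
Step 2: Square of each share = (353/5)^2 = 124609/25
Step 3: Sum of squares = 5 * 124609/25 = 124609/5

124609/5


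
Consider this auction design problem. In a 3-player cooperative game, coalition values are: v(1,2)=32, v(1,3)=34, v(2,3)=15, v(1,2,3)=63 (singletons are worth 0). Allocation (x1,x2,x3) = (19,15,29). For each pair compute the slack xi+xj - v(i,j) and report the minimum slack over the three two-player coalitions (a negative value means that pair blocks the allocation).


Step 1: Slack for coalition (1,2): x1+x2 - v12 = 34 - 32 = 2
Step 2: Slack for coalition (1,3): x1+x3 - v13 = 48 - 34 = 14
Step 3: Slack for coalition (2,3): x2+x3 - v23 = 44 - 15 = 29
Step 4: Minimum slack = min(2, 14, 29) = 2, attained by (1,2); no pair can gain by deviating, so the allocation is in the core

2


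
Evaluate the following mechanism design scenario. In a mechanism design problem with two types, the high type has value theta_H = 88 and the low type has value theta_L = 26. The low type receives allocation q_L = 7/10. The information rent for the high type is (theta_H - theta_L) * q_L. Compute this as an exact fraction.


Step 1: theta_H - theta_L = 88 - 26 = 62
Step 2: Information rent = (theta_H - theta_L) * q_L
Step 3: = 62 * 7/10
Step 4: = 217/5

217/5


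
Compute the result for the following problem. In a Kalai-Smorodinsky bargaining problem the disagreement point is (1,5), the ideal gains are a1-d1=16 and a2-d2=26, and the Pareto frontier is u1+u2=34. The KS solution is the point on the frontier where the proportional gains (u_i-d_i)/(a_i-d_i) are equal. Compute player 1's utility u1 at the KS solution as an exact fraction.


Step 1: At the KS point, (u1-d1)/r1 = (u2-d2)/r2 = t and u1+u2 = 34
Step 2: u1 = d1 + r1*t and u2 = d2 + r2*t, so (d1 + r1*t) + (d2 + r2*t) = 34
Step 3: t = (34 - 1 - 5)/(16 + 26) = 28/42 = 2/3
Step 4: u1 = d1 + r1*t = 1 + 16 * 2/3 = 35/3
Step 5: (Check: u2 = d2 + r2*t = 67/3; u1+u2 = 35/3 + 67/3 = 34, on the frontier.)

35/3


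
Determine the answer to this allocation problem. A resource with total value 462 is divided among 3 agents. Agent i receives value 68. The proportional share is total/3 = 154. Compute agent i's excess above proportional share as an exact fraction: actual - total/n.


Step 1: Proportional share = 462/3 = 154
Step 2: Agent's actual allocation = 68
Step 3: Excess = 68 - 154 = -86

-86


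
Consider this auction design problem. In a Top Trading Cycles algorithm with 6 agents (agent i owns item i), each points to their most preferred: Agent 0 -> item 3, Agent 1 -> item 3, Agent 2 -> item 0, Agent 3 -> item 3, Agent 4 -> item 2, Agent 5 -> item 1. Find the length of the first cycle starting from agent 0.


Step 1: Trace the pointer graph from agent 0: 0 -> 3 -> 3
Step 2: A cycle is detected when we revisit agent 3
Step 3: The cycle is: 3 -> 3
Step 4: Cycle length = 1

1


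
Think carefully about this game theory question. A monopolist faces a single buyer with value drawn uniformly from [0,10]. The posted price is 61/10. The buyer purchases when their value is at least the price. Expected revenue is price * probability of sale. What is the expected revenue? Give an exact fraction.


Step 1: Posted price r = 61/10, value support [0,10]
Step 2: P(v >= r) = (10 - 61/10)/10 = 39/100
Step 3: Expected revenue = r * P(v >= r) = 61/10 * 39/100
Step 4: Revenue = 2379/1000

2379/1000


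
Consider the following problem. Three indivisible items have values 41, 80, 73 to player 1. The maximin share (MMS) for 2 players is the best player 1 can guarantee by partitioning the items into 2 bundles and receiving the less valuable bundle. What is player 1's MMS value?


Step 1: Item values = 41, 80, 73
Step 2: Enumerate all 2-bundle partitions and take the smaller bundle:
  Partition 1: {41} vs {80,73} -> bundles 41, 153; min = 41
  Partition 2: {80} vs {41,73} -> bundles 80, 114; min = 80
  Partition 3: {73} vs {41,80} -> bundles 73, 121; min = 73
Step 3: MMS = max(41, 80, 73) = 80

80


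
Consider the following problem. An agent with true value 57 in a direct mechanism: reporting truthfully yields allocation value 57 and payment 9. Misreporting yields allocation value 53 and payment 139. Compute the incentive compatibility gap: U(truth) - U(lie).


Step 1: U(truth) = value - payment = 57 - 9 = 48
Step 2: U(lie) = allocation - payment = 53 - 139 = -86
Step 3: IC gap = 48 - (-86) = 134

134


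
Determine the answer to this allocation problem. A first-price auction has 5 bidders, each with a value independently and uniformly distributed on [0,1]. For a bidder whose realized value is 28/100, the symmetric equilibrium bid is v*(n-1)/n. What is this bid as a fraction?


Step 1: The symmetric BNE bidding function is b(v) = v * (n-1) / n
Step 2: Substitute v = 7/25 and n = 5
Step 3: b = 7/25 * 4/5
Step 4: b = 28/125

28/125


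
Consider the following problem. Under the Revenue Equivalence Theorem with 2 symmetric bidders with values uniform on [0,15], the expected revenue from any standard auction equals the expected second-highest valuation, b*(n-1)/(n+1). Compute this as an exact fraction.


Step 1: By Revenue Equivalence, expected revenue = b*(n-1)/(n+1)
Step 2: Substituting n = 2, b = 15
Step 3: Revenue = 15*(2-1)/(2+1) = 15*1/3
Step 4: Revenue = 15/3 = 5

5


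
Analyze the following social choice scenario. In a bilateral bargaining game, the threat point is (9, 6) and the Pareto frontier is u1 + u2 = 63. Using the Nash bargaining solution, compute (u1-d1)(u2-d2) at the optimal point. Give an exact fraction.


Step 1: The Nash solution splits surplus symmetrically above the disagreement point
Step 2: u1 = (total + d1 - d2)/2 = (63 + 9 - 6)/2 = 33
Step 3: u2 = (total - d1 + d2)/2 = (63 - 9 + 6)/2 = 30
Step 4: Nash product = (33 - 9) * (30 - 6)
Step 5: = 24 * 24 = 576

576


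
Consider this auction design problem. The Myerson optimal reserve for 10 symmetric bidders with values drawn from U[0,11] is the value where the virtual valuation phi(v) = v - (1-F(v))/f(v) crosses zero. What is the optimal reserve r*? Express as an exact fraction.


Step 1: For U[0,11], F(v) = v/11 and f(v) = 1/11
Step 2: phi(v) = v - (1 - v/11)/(1/11) = v - (11 - v) = 2v - 11
Step 3: Set phi(r*) = 0: 2r* - 11 = 0
Step 4: r* = 11/2 (the number of bidders n = 10 does not enter)

11/2


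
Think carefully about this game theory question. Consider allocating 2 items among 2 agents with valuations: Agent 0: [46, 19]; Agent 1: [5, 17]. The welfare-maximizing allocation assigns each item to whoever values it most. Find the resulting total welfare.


Step 1: For each item, find the maximum value among all agents.
Step 2: Item 0 -> Agent 0 (value 46)
Step 3: Item 1 -> Agent 0 (value 19)
Step 4: Total welfare = 46 + 19 = 65

65


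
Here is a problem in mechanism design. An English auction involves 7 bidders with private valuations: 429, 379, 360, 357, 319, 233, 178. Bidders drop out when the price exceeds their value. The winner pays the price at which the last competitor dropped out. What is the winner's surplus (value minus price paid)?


Step 1: Identify the highest value: 429
Step 2: Identify the second-highest value: 379
Step 3: The final price = second-highest value = 379
Step 4: Surplus = 429 - 379 = 50

50


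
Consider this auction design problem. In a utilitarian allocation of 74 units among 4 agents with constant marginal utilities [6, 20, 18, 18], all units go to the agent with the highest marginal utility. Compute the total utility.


Step 1: The marginal utilities are [6, 20, 18, 18]
Step 2: The highest marginal utility is 20
Step 3: All 74 units go to that agent
Step 4: Total utility = 20 * 74 = 1480

1480


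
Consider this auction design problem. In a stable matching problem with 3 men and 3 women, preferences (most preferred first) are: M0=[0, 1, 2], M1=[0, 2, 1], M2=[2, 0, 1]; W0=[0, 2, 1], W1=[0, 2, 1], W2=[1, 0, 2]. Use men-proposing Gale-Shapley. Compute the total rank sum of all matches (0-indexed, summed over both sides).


Step 1: Run Gale-Shapley (men propose, women hold best offer):
  M0 proposes to W0; she accepts
  M1 proposes to W0; rejected
  M1 proposes to W2; she accepts
  M2 proposes to W2; rejected
  M2 proposes to W0; rejected
  M2 proposes to W1; she accepts
Step 2: Final matching: W0-M0, W1-M2, W2-M1
Step 3: 0-indexed ranks (man's rank of his match, then woman's): 0 + 0 + 2 + 1 + 1 + 0
Step 4: Total rank sum = 4

4


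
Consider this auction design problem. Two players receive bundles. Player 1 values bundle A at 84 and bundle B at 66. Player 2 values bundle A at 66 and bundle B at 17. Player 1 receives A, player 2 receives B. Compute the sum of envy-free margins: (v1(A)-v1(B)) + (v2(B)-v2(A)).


Step 1: Player 1's margin = v1(A) - v1(B) = 84 - 66 = 18
Step 2: Player 2's margin = v2(B) - v2(A) = 17 - 66 = -49
Step 3: Total margin = 18 + -49 = -31

-31


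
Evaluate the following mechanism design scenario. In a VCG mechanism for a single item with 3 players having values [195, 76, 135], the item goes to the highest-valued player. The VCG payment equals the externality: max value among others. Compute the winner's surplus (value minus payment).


Step 1: The winner is the agent with the highest value: agent 0 with value 195
Step 2: Values of other agents: [76, 135]
Step 3: VCG payment = max of others' values = 135
Step 4: Surplus = 195 - 135 = 60

60


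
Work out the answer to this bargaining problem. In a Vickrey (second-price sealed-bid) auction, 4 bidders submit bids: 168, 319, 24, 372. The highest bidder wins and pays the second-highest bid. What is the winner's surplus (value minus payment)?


Step 1: Sort bids in descending order: 372, 319, 168, 24
Step 2: The winning bid is the highest: 372
Step 3: The payment equals the second-highest bid: 319
Step 4: Surplus = winner's bid - payment = 372 - 319 = 53

53


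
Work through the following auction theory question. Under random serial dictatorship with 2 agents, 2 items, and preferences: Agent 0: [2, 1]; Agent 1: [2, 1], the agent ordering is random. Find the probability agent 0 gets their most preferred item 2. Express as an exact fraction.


Step 1: Agent 0 wants item 2
Step 2: There are 2 possible orderings of agents
Step 3: In 1 orderings, agent 0 gets item 2
Step 4: Probability = 1/2

1/2


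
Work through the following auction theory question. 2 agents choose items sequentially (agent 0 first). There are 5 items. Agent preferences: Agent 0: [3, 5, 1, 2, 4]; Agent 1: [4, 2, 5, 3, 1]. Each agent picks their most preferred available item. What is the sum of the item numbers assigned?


Step 1: Agent 0 picks item 3
Step 2: Agent 1 picks item 4
Step 3: Sum = 3 + 4 = 7

7


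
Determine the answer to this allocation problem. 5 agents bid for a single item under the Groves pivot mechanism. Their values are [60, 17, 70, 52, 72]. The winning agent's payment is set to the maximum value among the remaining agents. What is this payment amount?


Step 1: The efficient winner is agent 4 with value 72
Step 2: Other agents' values: [60, 17, 70, 52]
Step 3: Pivot payment = max(others) = 70
Step 4: The winner pays 70

70


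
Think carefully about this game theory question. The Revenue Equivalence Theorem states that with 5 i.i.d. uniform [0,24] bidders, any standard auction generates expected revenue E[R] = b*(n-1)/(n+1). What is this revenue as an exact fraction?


Step 1: By Revenue Equivalence, expected revenue = b*(n-1)/(n+1)
Step 2: Substituting n = 5, b = 24
Step 3: Revenue = 24*(5-1)/(5+1) = 24*4/6
Step 4: Revenue = 96/6 = 16

16


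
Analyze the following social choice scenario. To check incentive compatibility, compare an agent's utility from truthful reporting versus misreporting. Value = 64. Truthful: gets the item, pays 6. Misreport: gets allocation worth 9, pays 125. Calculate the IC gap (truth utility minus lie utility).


Step 1: U(truth) = value - payment = 64 - 6 = 58
Step 2: U(lie) = allocation - payment = 9 - 125 = -116
Step 3: IC gap = 58 - (-116) = 174

174


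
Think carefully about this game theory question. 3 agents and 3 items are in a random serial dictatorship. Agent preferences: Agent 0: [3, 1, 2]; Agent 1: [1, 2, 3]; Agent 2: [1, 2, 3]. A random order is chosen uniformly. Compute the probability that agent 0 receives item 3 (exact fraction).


Step 1: Agent 0 wants item 3
Step 2: There are 6 possible orderings of agents
Step 3: In 6 orderings, agent 0 gets item 3
Step 4: Probability = 6/6 = 1

1


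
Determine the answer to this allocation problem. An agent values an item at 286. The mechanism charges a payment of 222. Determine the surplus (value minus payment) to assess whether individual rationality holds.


Step 1: Surplus = value - payment = 286 - 222 = 64
Step 2: IR is satisfied (surplus >= 0)

64


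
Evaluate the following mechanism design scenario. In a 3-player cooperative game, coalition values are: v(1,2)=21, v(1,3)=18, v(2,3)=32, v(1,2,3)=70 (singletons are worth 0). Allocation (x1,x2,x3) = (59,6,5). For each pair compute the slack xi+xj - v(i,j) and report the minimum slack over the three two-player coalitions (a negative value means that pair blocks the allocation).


Step 1: Slack for coalition (1,2): x1+x2 - v12 = 65 - 21 = 44
Step 2: Slack for coalition (1,3): x1+x3 - v13 = 64 - 18 = 46
Step 3: Slack for coalition (2,3): x2+x3 - v23 = 11 - 32 = -21
Step 4: Minimum slack = min(44, 46, -21) = -21, attained by (2,3); coalition (2,3) can block (slack < 0), so the allocation is not in the core

-21


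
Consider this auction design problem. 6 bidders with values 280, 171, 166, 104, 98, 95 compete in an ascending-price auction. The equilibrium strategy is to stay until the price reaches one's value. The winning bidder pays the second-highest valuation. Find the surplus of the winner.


Step 1: Identify the highest value: 280
Step 2: Identify the second-highest value: 171
Step 3: The final price = second-highest value = 171
Step 4: Surplus = 280 - 171 = 109

109


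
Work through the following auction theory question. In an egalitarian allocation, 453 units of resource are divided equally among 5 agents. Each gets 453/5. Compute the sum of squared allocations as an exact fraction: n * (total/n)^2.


Step 1: Each agent's share = 453/5
Step 2: Square of each share = (453/5)^2 = 205209/25
Step 3: Sum of squares = 5 * 205209/25 = 205209/5

205209/5


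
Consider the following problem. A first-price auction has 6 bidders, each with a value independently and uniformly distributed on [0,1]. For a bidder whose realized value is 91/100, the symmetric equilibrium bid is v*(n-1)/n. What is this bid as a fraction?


Step 1: The symmetric BNE bidding function is b(v) = v * (n-1) / n
Step 2: Substitute v = 91/100 and n = 6
Step 3: b = 91/100 * 5/6
Step 4: b = 91/120

91/120


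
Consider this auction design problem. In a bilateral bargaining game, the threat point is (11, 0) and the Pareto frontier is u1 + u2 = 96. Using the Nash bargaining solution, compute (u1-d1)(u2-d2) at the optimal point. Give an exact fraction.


Step 1: The Nash solution splits surplus symmetrically above the disagreement point
Step 2: u1 = (total + d1 - d2)/2 = (96 + 11 - 0)/2 = 107/2
Step 3: u2 = (total - d1 + d2)/2 = (96 - 11 + 0)/2 = 85/2
Step 4: Nash product = (107/2 - 11) * (85/2 - 0)
Step 5: = 85/2 * 85/2 = 7225/4

7225/4


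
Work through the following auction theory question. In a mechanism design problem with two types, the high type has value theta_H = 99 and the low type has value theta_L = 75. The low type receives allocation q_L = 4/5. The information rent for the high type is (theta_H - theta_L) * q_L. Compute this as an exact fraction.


Step 1: theta_H - theta_L = 99 - 75 = 24
Step 2: Information rent = (theta_H - theta_L) * q_L
Step 3: = 24 * 4/5
Step 4: = 96/5

96/5


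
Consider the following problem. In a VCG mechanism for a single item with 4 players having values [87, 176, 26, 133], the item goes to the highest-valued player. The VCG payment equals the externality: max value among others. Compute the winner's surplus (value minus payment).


Step 1: The winner is the agent with the highest value: agent 1 with value 176
Step 2: Values of other agents: [87, 26, 133]
Step 3: VCG payment = max of others' values = 133
Step 4: Surplus = 176 - 133 = 43

43


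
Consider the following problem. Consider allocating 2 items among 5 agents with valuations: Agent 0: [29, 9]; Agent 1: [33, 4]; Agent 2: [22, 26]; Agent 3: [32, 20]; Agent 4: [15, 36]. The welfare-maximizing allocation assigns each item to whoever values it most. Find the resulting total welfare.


Step 1: For each item, find the maximum value among all agents.
Step 2: Item 0 -> Agent 1 (value 33)
Step 3: Item 1 -> Agent 4 (value 36)
Step 4: Total welfare = 33 + 36 = 69

69


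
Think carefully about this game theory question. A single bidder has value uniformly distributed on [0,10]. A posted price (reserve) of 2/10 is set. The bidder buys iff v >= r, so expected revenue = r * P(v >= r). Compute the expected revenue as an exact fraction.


Step 1: Posted price r = 1/5, value support [0,10]
Step 2: P(v >= r) = (10 - 1/5)/10 = 49/50
Step 3: Expected revenue = r * P(v >= r) = 1/5 * 49/50
Step 4: Revenue = 49/250

49/250


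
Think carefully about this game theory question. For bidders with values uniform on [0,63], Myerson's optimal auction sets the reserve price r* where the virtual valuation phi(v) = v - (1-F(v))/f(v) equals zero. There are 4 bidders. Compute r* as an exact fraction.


Step 1: For U[0,63], F(v) = v/63 and f(v) = 1/63
Step 2: phi(v) = v - (1 - v/63)/(1/63) = v - (63 - v) = 2v - 63
Step 3: Set phi(r*) = 0: 2r* - 63 = 0
Step 4: r* = 63/2 (the number of bidders n = 4 does not enter)

63/2


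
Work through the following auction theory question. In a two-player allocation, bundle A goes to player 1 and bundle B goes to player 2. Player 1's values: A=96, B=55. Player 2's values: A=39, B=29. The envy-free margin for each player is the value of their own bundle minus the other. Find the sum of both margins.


Step 1: Player 1's margin = v1(A) - v1(B) = 96 - 55 = 41
Step 2: Player 2's margin = v2(B) - v2(A) = 29 - 39 = -10
Step 3: Total margin = 41 + -10 = 31

31


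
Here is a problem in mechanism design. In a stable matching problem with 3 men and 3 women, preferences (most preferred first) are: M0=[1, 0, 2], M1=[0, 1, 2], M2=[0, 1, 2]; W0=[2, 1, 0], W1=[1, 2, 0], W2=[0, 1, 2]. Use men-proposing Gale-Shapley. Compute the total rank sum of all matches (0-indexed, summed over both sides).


Step 1: Run Gale-Shapley (men propose, women hold best offer):
  M0 proposes to W1; she accepts
  M1 proposes to W0; she accepts
  M2 proposes to W0; she switches from M1
  M1 proposes to W1; she switches from M0
  M0 proposes to W0; rejected
  M0 proposes to W2; she accepts
Step 2: Final matching: W0-M2, W1-M1, W2-M0
Step 3: 0-indexed ranks (man's rank of his match, then woman's): 0 + 0 + 1 + 0 + 2 + 0
Step 4: Total rank sum = 3

3


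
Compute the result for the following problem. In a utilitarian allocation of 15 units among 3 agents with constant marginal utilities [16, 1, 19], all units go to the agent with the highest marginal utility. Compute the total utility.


Step 1: The marginal utilities are [16, 1, 19]
Step 2: The highest marginal utility is 19
Step 3: All 15 units go to that agent
Step 4: Total utility = 19 * 15 = 285

285


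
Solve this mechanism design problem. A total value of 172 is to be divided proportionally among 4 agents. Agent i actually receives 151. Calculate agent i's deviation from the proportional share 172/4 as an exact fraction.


Step 1: Proportional share = 172/4 = 43
Step 2: Agent's actual allocation = 151
Step 3: Excess = 151 - 43 = 108

108


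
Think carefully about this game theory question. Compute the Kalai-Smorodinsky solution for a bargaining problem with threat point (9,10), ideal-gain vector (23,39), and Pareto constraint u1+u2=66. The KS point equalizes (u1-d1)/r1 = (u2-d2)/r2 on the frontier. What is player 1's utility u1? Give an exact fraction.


Step 1: At the KS point, (u1-d1)/r1 = (u2-d2)/r2 = t and u1+u2 = 66
Step 2: u1 = d1 + r1*t and u2 = d2 + r2*t, so (d1 + r1*t) + (d2 + r2*t) = 66
Step 3: t = (66 - 9 - 10)/(23 + 39) = 47/62
Step 4: u1 = d1 + r1*t = 9 + 23 * 47/62 = 1639/62
Step 5: (Check: u2 = d2 + r2*t = 2453/62; u1+u2 = 1639/62 + 2453/62 = 66, on the frontier.)

1639/62


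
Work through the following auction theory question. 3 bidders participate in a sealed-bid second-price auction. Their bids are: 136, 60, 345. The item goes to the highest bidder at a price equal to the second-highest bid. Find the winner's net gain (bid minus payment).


Step 1: Sort bids in descending order: 345, 136, 60
Step 2: The winning bid is the highest: 345
Step 3: The payment equals the second-highest bid: 136
Step 4: Surplus = winner's bid - payment = 345 - 136 = 209

209


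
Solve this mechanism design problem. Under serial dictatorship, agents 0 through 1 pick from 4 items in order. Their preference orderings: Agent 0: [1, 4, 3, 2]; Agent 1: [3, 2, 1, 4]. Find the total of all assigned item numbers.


Step 1: Agent 0 picks item 1
Step 2: Agent 1 picks item 3
Step 3: Sum = 1 + 3 = 4

4


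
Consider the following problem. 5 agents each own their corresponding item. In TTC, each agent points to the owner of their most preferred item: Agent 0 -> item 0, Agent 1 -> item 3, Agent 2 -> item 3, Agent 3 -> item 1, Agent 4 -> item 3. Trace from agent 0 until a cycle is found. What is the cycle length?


Step 1: Trace the pointer graph from agent 0: 0 -> 0
Step 2: A cycle is detected when we revisit agent 0
Step 3: The cycle is: 0 -> 0
Step 4: Cycle length = 1

1


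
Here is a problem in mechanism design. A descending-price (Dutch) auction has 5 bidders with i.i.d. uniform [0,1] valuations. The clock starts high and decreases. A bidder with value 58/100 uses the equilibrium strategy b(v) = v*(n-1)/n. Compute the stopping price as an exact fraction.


Step 1: Dutch auctions are strategically equivalent to first-price auctions
Step 2: The equilibrium bid is b(v) = v*(n-1)/n
Step 3: b = 29/50 * 4/5
Step 4: b = 58/125

58/125


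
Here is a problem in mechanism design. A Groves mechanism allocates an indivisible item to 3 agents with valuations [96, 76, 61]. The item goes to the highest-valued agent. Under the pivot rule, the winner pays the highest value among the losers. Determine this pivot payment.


Step 1: The efficient winner is agent 0 with value 96
Step 2: Other agents' values: [76, 61]
Step 3: Pivot payment = max(others) = 76
Step 4: The winner pays 76

76


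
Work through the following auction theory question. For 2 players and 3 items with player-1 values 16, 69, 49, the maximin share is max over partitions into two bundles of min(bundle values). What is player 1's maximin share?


Step 1: Item values = 16, 69, 49
Step 2: Enumerate all 2-bundle partitions and take the smaller bundle:
  Partition 1: {16} vs {69,49} -> bundles 16, 118; min = 16
  Partition 2: {69} vs {16,49} -> bundles 69, 65; min = 65
  Partition 3: {49} vs {16,69} -> bundles 49, 85; min = 49
Step 3: MMS = max(16, 65, 49) = 65

65


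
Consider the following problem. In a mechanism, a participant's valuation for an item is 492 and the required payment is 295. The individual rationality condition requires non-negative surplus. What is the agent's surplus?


Step 1: Surplus = value - payment = 492 - 295 = 197
Step 2: IR is satisfied (surplus >= 0)

197


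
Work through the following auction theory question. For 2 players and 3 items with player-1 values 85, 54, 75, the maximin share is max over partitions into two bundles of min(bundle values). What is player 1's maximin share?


Step 1: Item values = 85, 54, 75
Step 2: Enumerate all 2-bundle partitions and take the smaller bundle:
  Partition 1: {85} vs {54,75} -> bundles 85, 129; min = 85
  Partition 2: {54} vs {85,75} -> bundles 54, 160; min = 54
  Partition 3: {75} vs {85,54} -> bundles 75, 139; min = 75
Step 3: MMS = max(85, 54, 75) = 85

85


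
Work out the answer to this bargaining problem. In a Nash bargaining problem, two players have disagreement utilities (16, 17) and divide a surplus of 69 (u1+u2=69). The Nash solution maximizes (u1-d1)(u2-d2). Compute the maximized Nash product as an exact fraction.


Step 1: The Nash solution splits surplus symmetrically above the disagreement point
Step 2: u1 = (total + d1 - d2)/2 = (69 + 16 - 17)/2 = 34
Step 3: u2 = (total - d1 + d2)/2 = (69 - 16 + 17)/2 = 35
Step 4: Nash product = (34 - 16) * (35 - 17)
Step 5: = 18 * 18 = 324

324


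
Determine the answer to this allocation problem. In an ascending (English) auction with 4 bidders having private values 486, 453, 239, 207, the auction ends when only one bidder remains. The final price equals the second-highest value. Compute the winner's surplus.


Step 1: Identify the highest value: 486
Step 2: Identify the second-highest value: 453
Step 3: The final price = second-highest value = 453
Step 4: Surplus = 486 - 453 = 33

33


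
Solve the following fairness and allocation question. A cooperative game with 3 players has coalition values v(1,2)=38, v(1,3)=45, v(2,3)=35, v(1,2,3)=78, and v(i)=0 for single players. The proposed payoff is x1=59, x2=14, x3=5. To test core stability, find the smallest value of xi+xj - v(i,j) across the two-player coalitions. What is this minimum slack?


Step 1: Slack for coalition (1,2): x1+x2 - v12 = 73 - 38 = 35
Step 2: Slack for coalition (1,3): x1+x3 - v13 = 64 - 45 = 19
Step 3: Slack for coalition (2,3): x2+x3 - v23 = 19 - 35 = -16
Step 4: Minimum slack = min(35, 19, -16) = -16, attained by (2,3); coalition (2,3) can block (slack < 0), so the allocation is not in the core

-16


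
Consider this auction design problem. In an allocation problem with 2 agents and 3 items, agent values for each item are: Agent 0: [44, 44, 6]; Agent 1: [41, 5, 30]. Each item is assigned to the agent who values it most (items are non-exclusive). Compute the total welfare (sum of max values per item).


Step 1: For each item, find the maximum value among all agents.
Step 2: Item 0 -> Agent 0 (value 44)
Step 3: Item 1 -> Agent 0 (value 44)
Step 4: Item 2 -> Agent 1 (value 30)
Step 5: Total welfare = 44 + 44 + 30 = 118

118


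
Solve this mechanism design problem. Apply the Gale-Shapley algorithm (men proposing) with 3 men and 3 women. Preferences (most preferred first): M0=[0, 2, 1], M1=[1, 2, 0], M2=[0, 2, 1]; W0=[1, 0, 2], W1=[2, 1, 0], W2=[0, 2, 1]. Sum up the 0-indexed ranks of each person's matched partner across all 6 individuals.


Step 1: Run Gale-Shapley (men propose, women hold best offer):
  M0 proposes to W0; she accepts
  M1 proposes to W1; she accepts
  M2 proposes to W0; rejected
  M2 proposes to W2; she accepts
Step 2: Final matching: W0-M0, W1-M1, W2-M2
Step 3: 0-indexed ranks (man's rank of his match, then woman's): 0 + 1 + 0 + 1 + 1 + 1
Step 4: Total rank sum = 4

4


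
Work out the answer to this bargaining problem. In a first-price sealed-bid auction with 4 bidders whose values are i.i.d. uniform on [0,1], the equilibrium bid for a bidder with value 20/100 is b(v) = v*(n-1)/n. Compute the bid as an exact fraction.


Step 1: The symmetric BNE bidding function is b(v) = v * (n-1) / n
Step 2: Substitute v = 1/5 and n = 4
Step 3: b = 1/5 * 3/4
Step 4: b = 3/20

3/20


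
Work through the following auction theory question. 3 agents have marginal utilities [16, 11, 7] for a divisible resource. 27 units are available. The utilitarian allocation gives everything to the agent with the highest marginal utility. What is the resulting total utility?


Step 1: The marginal utilities are [16, 11, 7]
Step 2: The highest marginal utility is 16
Step 3: All 27 units go to that agent
Step 4: Total utility = 16 * 27 = 432

432


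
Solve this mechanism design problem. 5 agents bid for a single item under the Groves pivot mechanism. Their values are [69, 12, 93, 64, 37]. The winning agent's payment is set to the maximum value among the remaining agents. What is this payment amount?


Step 1: The efficient winner is agent 2 with value 93
Step 2: Other agents' values: [69, 12, 64, 37]
Step 3: Pivot payment = max(others) = 69
Step 4: The winner pays 69

69
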